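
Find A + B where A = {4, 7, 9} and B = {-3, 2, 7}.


A + B = {a + b : a ∈ A, b ∈ B}.
Enumerate all |A|·|B| = 3·3 = 9 pairs (a, b) and collect distinct sums.
a = 4: 4+-3=1, 4+2=6, 4+7=11
a = 7: 7+-3=4, 7+2=9, 7+7=14
a = 9: 9+-3=6, 9+2=11, 9+7=16
Collecting distinct sums: A + B = {1, 4, 6, 9, 11, 14, 16}
|A + B| = 7

A + B = {1, 4, 6, 9, 11, 14, 16}


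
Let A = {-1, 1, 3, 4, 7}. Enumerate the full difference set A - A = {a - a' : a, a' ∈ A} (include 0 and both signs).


A - A = {a - a' : a, a' ∈ A}.
Compute a - a' for each ordered pair (a, a'):
a = -1: -1--1=0, -1-1=-2, -1-3=-4, -1-4=-5, -1-7=-8
a = 1: 1--1=2, 1-1=0, 1-3=-2, 1-4=-3, 1-7=-6
a = 3: 3--1=4, 3-1=2, 3-3=0, 3-4=-1, 3-7=-4
a = 4: 4--1=5, 4-1=3, 4-3=1, 4-4=0, 4-7=-3
a = 7: 7--1=8, 7-1=6, 7-3=4, 7-4=3, 7-7=0
Collecting distinct values (and noting 0 appears from a-a):
A - A = {-8, -6, -5, -4, -3, -2, -1, 0, 1, 2, 3, 4, 5, 6, 8}
|A - A| = 15

A - A = {-8, -6, -5, -4, -3, -2, -1, 0, 1, 2, 3, 4, 5, 6, 8}


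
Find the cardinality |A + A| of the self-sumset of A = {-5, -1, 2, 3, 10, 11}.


A + A = {a + a' : a, a' ∈ A}; |A| = 6.
General bounds: 2|A| - 1 ≤ |A + A| ≤ |A|(|A|+1)/2, i.e. 11 ≤ |A + A| ≤ 21.
Lower bound 2|A|-1 is attained iff A is an arithmetic progression.
Enumerate sums a + a' for a ≤ a' (symmetric, so this suffices):
a = -5: -5+-5=-10, -5+-1=-6, -5+2=-3, -5+3=-2, -5+10=5, -5+11=6
a = -1: -1+-1=-2, -1+2=1, -1+3=2, -1+10=9, -1+11=10
a = 2: 2+2=4, 2+3=5, 2+10=12, 2+11=13
a = 3: 3+3=6, 3+10=13, 3+11=14
a = 10: 10+10=20, 10+11=21
a = 11: 11+11=22
Distinct sums: {-10, -6, -3, -2, 1, 2, 4, 5, 6, 9, 10, 12, 13, 14, 20, 21, 22}
|A + A| = 17

|A + A| = 17


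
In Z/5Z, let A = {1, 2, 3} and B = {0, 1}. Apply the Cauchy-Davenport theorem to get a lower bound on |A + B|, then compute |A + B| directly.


Cauchy-Davenport: |A + B| ≥ min(p, |A| + |B| - 1) for A, B nonempty in Z/pZ.
|A| = 3, |B| = 2, p = 5.
CD lower bound = min(5, 3 + 2 - 1) = min(5, 4) = 4.
Compute A + B mod 5 directly:
a = 1: 1+0=1, 1+1=2
a = 2: 2+0=2, 2+1=3
a = 3: 3+0=3, 3+1=4
A + B = {1, 2, 3, 4}, so |A + B| = 4.
Verify: 4 ≥ 4? Yes ✓.

CD lower bound = 4, actual |A + B| = 4.


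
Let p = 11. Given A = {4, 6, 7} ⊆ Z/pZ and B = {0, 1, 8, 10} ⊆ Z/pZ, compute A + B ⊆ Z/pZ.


Work in Z/11Z: reduce every sum a + b modulo 11.
Enumerate all 12 pairs:
a = 4: 4+0=4, 4+1=5, 4+8=1, 4+10=3
a = 6: 6+0=6, 6+1=7, 6+8=3, 6+10=5
a = 7: 7+0=7, 7+1=8, 7+8=4, 7+10=6
Distinct residues collected: {1, 3, 4, 5, 6, 7, 8}
|A + B| = 7 (out of 11 total residues).

A + B = {1, 3, 4, 5, 6, 7, 8}


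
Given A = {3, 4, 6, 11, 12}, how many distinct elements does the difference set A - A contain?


A - A = {a - a' : a, a' ∈ A}; |A| = 5.
Bounds: 2|A|-1 ≤ |A - A| ≤ |A|² - |A| + 1, i.e. 9 ≤ |A - A| ≤ 21.
Note: 0 ∈ A - A always (from a - a). The set is symmetric: if d ∈ A - A then -d ∈ A - A.
Enumerate nonzero differences d = a - a' with a > a' (then include -d):
Positive differences: {1, 2, 3, 5, 6, 7, 8, 9}
Full difference set: {0} ∪ (positive diffs) ∪ (negative diffs).
|A - A| = 1 + 2·8 = 17 (matches direct enumeration: 17).

|A - A| = 17


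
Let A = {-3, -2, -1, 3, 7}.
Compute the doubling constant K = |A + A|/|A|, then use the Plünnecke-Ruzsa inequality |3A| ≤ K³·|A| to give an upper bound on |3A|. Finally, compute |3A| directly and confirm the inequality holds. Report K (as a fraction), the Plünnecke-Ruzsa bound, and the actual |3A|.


|A| = 5.
Step 1: Compute A + A by enumerating all 25 pairs.
A + A = {-6, -5, -4, -3, -2, 0, 1, 2, 4, 5, 6, 10, 14}, so |A + A| = 13.
Step 2: Doubling constant K = |A + A|/|A| = 13/5 = 13/5 ≈ 2.6000.
Step 3: Plünnecke-Ruzsa gives |3A| ≤ K³·|A| = (2.6000)³ · 5 ≈ 87.8800.
Step 4: Compute 3A = A + A + A directly by enumerating all triples (a,b,c) ∈ A³; |3A| = 23.
Step 5: Check 23 ≤ 87.8800? Yes ✓.

K = 13/5, Plünnecke-Ruzsa bound K³|A| ≈ 87.8800, |3A| = 23, inequality holds.


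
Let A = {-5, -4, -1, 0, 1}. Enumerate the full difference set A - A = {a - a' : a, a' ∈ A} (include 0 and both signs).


A - A = {a - a' : a, a' ∈ A}.
Compute a - a' for each ordered pair (a, a'):
a = -5: -5--5=0, -5--4=-1, -5--1=-4, -5-0=-5, -5-1=-6
a = -4: -4--5=1, -4--4=0, -4--1=-3, -4-0=-4, -4-1=-5
a = -1: -1--5=4, -1--4=3, -1--1=0, -1-0=-1, -1-1=-2
a = 0: 0--5=5, 0--4=4, 0--1=1, 0-0=0, 0-1=-1
a = 1: 1--5=6, 1--4=5, 1--1=2, 1-0=1, 1-1=0
Collecting distinct values (and noting 0 appears from a-a):
A - A = {-6, -5, -4, -3, -2, -1, 0, 1, 2, 3, 4, 5, 6}
|A - A| = 13

A - A = {-6, -5, -4, -3, -2, -1, 0, 1, 2, 3, 4, 5, 6}


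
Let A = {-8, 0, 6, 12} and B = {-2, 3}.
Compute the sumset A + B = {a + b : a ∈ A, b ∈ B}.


A + B = {a + b : a ∈ A, b ∈ B}.
Enumerate all |A|·|B| = 4·2 = 8 pairs (a, b) and collect distinct sums.
a = -8: -8+-2=-10, -8+3=-5
a = 0: 0+-2=-2, 0+3=3
a = 6: 6+-2=4, 6+3=9
a = 12: 12+-2=10, 12+3=15
Collecting distinct sums: A + B = {-10, -5, -2, 3, 4, 9, 10, 15}
|A + B| = 8

A + B = {-10, -5, -2, 3, 4, 9, 10, 15}


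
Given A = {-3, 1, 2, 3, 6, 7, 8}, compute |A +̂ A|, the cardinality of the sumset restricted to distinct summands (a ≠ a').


Restricted sumset: A +̂ A = {a + a' : a ∈ A, a' ∈ A, a ≠ a'}.
Equivalently, take A + A and drop any sum 2a that is achievable ONLY as a + a for a ∈ A (i.e. sums representable only with equal summands).
Enumerate pairs (a, a') with a < a' (symmetric, so each unordered pair gives one sum; this covers all a ≠ a'):
  -3 + 1 = -2
  -3 + 2 = -1
  -3 + 3 = 0
  -3 + 6 = 3
  -3 + 7 = 4
  -3 + 8 = 5
  1 + 2 = 3
  1 + 3 = 4
  1 + 6 = 7
  1 + 7 = 8
  1 + 8 = 9
  2 + 3 = 5
  2 + 6 = 8
  2 + 7 = 9
  2 + 8 = 10
  3 + 6 = 9
  3 + 7 = 10
  3 + 8 = 11
  6 + 7 = 13
  6 + 8 = 14
  7 + 8 = 15
Collected distinct sums: {-2, -1, 0, 3, 4, 5, 7, 8, 9, 10, 11, 13, 14, 15}
|A +̂ A| = 14
(Reference bound: |A +̂ A| ≥ 2|A| - 3 for |A| ≥ 2, with |A| = 7 giving ≥ 11.)

|A +̂ A| = 14


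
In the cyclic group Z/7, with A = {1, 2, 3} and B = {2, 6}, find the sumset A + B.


Work in Z/7Z: reduce every sum a + b modulo 7.
Enumerate all 6 pairs:
a = 1: 1+2=3, 1+6=0
a = 2: 2+2=4, 2+6=1
a = 3: 3+2=5, 3+6=2
Distinct residues collected: {0, 1, 2, 3, 4, 5}
|A + B| = 6 (out of 7 total residues).

A + B = {0, 1, 2, 3, 4, 5}


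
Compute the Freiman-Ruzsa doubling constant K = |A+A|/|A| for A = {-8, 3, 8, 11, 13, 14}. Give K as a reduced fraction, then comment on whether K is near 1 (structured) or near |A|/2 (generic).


|A| = 6.
Compute A + A by enumerating all 36 pairs.
A + A = {-16, -5, 0, 3, 5, 6, 11, 14, 16, 17, 19, 21, 22, 24, 25, 26, 27, 28}, so |A + A| = 18.
K = |A + A| / |A| = 18/6 = 3/1 ≈ 3.0000.
Reference: AP of size 6 gives K = 11/6 ≈ 1.8333; a fully generic set of size 6 gives K ≈ 3.5000.

|A| = 6, |A + A| = 18, K = 18/6 = 3/1.


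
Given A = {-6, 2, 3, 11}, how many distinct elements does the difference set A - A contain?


A - A = {a - a' : a, a' ∈ A}; |A| = 4.
Bounds: 2|A|-1 ≤ |A - A| ≤ |A|² - |A| + 1, i.e. 7 ≤ |A - A| ≤ 13.
Note: 0 ∈ A - A always (from a - a). The set is symmetric: if d ∈ A - A then -d ∈ A - A.
Enumerate nonzero differences d = a - a' with a > a' (then include -d):
Positive differences: {1, 8, 9, 17}
Full difference set: {0} ∪ (positive diffs) ∪ (negative diffs).
|A - A| = 1 + 2·4 = 9 (matches direct enumeration: 9).

|A - A| = 9


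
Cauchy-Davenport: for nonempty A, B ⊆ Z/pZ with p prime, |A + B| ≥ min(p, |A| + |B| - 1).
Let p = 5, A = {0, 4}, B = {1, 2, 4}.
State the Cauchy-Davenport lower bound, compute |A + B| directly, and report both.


Cauchy-Davenport: |A + B| ≥ min(p, |A| + |B| - 1) for A, B nonempty in Z/pZ.
|A| = 2, |B| = 3, p = 5.
CD lower bound = min(5, 2 + 3 - 1) = min(5, 4) = 4.
Compute A + B mod 5 directly:
a = 0: 0+1=1, 0+2=2, 0+4=4
a = 4: 4+1=0, 4+2=1, 4+4=3
A + B = {0, 1, 2, 3, 4}, so |A + B| = 5.
Verify: 5 ≥ 4? Yes ✓.

CD lower bound = 4, actual |A + B| = 5.


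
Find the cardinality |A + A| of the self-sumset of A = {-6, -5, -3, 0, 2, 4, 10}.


A + A = {a + a' : a, a' ∈ A}; |A| = 7.
General bounds: 2|A| - 1 ≤ |A + A| ≤ |A|(|A|+1)/2, i.e. 13 ≤ |A + A| ≤ 28.
Lower bound 2|A|-1 is attained iff A is an arithmetic progression.
Enumerate sums a + a' for a ≤ a' (symmetric, so this suffices):
a = -6: -6+-6=-12, -6+-5=-11, -6+-3=-9, -6+0=-6, -6+2=-4, -6+4=-2, -6+10=4
a = -5: -5+-5=-10, -5+-3=-8, -5+0=-5, -5+2=-3, -5+4=-1, -5+10=5
a = -3: -3+-3=-6, -3+0=-3, -3+2=-1, -3+4=1, -3+10=7
a = 0: 0+0=0, 0+2=2, 0+4=4, 0+10=10
a = 2: 2+2=4, 2+4=6, 2+10=12
a = 4: 4+4=8, 4+10=14
a = 10: 10+10=20
Distinct sums: {-12, -11, -10, -9, -8, -6, -5, -4, -3, -2, -1, 0, 1, 2, 4, 5, 6, 7, 8, 10, 12, 14, 20}
|A + A| = 23

|A + A| = 23


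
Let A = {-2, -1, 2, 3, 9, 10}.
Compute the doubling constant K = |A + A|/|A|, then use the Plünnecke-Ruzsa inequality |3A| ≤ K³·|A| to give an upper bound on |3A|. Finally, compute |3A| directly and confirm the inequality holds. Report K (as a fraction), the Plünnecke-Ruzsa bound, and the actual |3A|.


|A| = 6.
Step 1: Compute A + A by enumerating all 36 pairs.
A + A = {-4, -3, -2, 0, 1, 2, 4, 5, 6, 7, 8, 9, 11, 12, 13, 18, 19, 20}, so |A + A| = 18.
Step 2: Doubling constant K = |A + A|/|A| = 18/6 = 18/6 ≈ 3.0000.
Step 3: Plünnecke-Ruzsa gives |3A| ≤ K³·|A| = (3.0000)³ · 6 ≈ 162.0000.
Step 4: Compute 3A = A + A + A directly by enumerating all triples (a,b,c) ∈ A³; |3A| = 34.
Step 5: Check 34 ≤ 162.0000? Yes ✓.

K = 18/6, Plünnecke-Ruzsa bound K³|A| ≈ 162.0000, |3A| = 34, inequality holds.


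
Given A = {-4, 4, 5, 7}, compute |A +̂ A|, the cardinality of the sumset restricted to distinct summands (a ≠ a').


Restricted sumset: A +̂ A = {a + a' : a ∈ A, a' ∈ A, a ≠ a'}.
Equivalently, take A + A and drop any sum 2a that is achievable ONLY as a + a for a ∈ A (i.e. sums representable only with equal summands).
Enumerate pairs (a, a') with a < a' (symmetric, so each unordered pair gives one sum; this covers all a ≠ a'):
  -4 + 4 = 0
  -4 + 5 = 1
  -4 + 7 = 3
  4 + 5 = 9
  4 + 7 = 11
  5 + 7 = 12
Collected distinct sums: {0, 1, 3, 9, 11, 12}
|A +̂ A| = 6
(Reference bound: |A +̂ A| ≥ 2|A| - 3 for |A| ≥ 2, with |A| = 4 giving ≥ 5.)

|A +̂ A| = 6


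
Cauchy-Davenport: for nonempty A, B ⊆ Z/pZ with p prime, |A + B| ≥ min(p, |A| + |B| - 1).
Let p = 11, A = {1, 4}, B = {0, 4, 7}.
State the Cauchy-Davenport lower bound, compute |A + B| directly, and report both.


Cauchy-Davenport: |A + B| ≥ min(p, |A| + |B| - 1) for A, B nonempty in Z/pZ.
|A| = 2, |B| = 3, p = 11.
CD lower bound = min(11, 2 + 3 - 1) = min(11, 4) = 4.
Compute A + B mod 11 directly:
a = 1: 1+0=1, 1+4=5, 1+7=8
a = 4: 4+0=4, 4+4=8, 4+7=0
A + B = {0, 1, 4, 5, 8}, so |A + B| = 5.
Verify: 5 ≥ 4? Yes ✓.

CD lower bound = 4, actual |A + B| = 5.


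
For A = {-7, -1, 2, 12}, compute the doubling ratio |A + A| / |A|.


|A| = 4.
Compute A + A by enumerating all 16 pairs.
A + A = {-14, -8, -5, -2, 1, 4, 5, 11, 14, 24}, so |A + A| = 10.
K = |A + A| / |A| = 10/4 = 5/2 ≈ 2.5000.
Reference: AP of size 4 gives K = 7/4 ≈ 1.7500; a fully generic set of size 4 gives K ≈ 2.5000.

|A| = 4, |A + A| = 10, K = 10/4 = 5/2.


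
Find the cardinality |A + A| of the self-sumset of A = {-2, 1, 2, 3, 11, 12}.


A + A = {a + a' : a, a' ∈ A}; |A| = 6.
General bounds: 2|A| - 1 ≤ |A + A| ≤ |A|(|A|+1)/2, i.e. 11 ≤ |A + A| ≤ 21.
Lower bound 2|A|-1 is attained iff A is an arithmetic progression.
Enumerate sums a + a' for a ≤ a' (symmetric, so this suffices):
a = -2: -2+-2=-4, -2+1=-1, -2+2=0, -2+3=1, -2+11=9, -2+12=10
a = 1: 1+1=2, 1+2=3, 1+3=4, 1+11=12, 1+12=13
a = 2: 2+2=4, 2+3=5, 2+11=13, 2+12=14
a = 3: 3+3=6, 3+11=14, 3+12=15
a = 11: 11+11=22, 11+12=23
a = 12: 12+12=24
Distinct sums: {-4, -1, 0, 1, 2, 3, 4, 5, 6, 9, 10, 12, 13, 14, 15, 22, 23, 24}
|A + A| = 18

|A + A| = 18


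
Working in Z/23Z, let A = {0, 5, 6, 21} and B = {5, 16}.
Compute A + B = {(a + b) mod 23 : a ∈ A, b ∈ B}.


Work in Z/23Z: reduce every sum a + b modulo 23.
Enumerate all 8 pairs:
a = 0: 0+5=5, 0+16=16
a = 5: 5+5=10, 5+16=21
a = 6: 6+5=11, 6+16=22
a = 21: 21+5=3, 21+16=14
Distinct residues collected: {3, 5, 10, 11, 14, 16, 21, 22}
|A + B| = 8 (out of 23 total residues).

A + B = {3, 5, 10, 11, 14, 16, 21, 22}


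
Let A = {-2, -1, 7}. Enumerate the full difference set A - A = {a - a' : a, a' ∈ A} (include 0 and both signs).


A - A = {a - a' : a, a' ∈ A}.
Compute a - a' for each ordered pair (a, a'):
a = -2: -2--2=0, -2--1=-1, -2-7=-9
a = -1: -1--2=1, -1--1=0, -1-7=-8
a = 7: 7--2=9, 7--1=8, 7-7=0
Collecting distinct values (and noting 0 appears from a-a):
A - A = {-9, -8, -1, 0, 1, 8, 9}
|A - A| = 7

A - A = {-9, -8, -1, 0, 1, 8, 9}


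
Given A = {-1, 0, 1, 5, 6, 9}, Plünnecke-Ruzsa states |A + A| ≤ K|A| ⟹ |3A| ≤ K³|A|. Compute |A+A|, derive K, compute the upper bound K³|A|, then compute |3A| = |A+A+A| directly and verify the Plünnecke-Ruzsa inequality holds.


|A| = 6.
Step 1: Compute A + A by enumerating all 36 pairs.
A + A = {-2, -1, 0, 1, 2, 4, 5, 6, 7, 8, 9, 10, 11, 12, 14, 15, 18}, so |A + A| = 17.
Step 2: Doubling constant K = |A + A|/|A| = 17/6 = 17/6 ≈ 2.8333.
Step 3: Plünnecke-Ruzsa gives |3A| ≤ K³·|A| = (2.8333)³ · 6 ≈ 136.4722.
Step 4: Compute 3A = A + A + A directly by enumerating all triples (a,b,c) ∈ A³; |3A| = 28.
Step 5: Check 28 ≤ 136.4722? Yes ✓.

K = 17/6, Plünnecke-Ruzsa bound K³|A| ≈ 136.4722, |3A| = 28, inequality holds.


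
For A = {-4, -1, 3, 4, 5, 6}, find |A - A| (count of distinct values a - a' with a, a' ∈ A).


A - A = {a - a' : a, a' ∈ A}; |A| = 6.
Bounds: 2|A|-1 ≤ |A - A| ≤ |A|² - |A| + 1, i.e. 11 ≤ |A - A| ≤ 31.
Note: 0 ∈ A - A always (from a - a). The set is symmetric: if d ∈ A - A then -d ∈ A - A.
Enumerate nonzero differences d = a - a' with a > a' (then include -d):
Positive differences: {1, 2, 3, 4, 5, 6, 7, 8, 9, 10}
Full difference set: {0} ∪ (positive diffs) ∪ (negative diffs).
|A - A| = 1 + 2·10 = 21 (matches direct enumeration: 21).

|A - A| = 21


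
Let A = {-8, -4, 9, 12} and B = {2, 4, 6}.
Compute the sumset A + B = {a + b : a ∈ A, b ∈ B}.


A + B = {a + b : a ∈ A, b ∈ B}.
Enumerate all |A|·|B| = 4·3 = 12 pairs (a, b) and collect distinct sums.
a = -8: -8+2=-6, -8+4=-4, -8+6=-2
a = -4: -4+2=-2, -4+4=0, -4+6=2
a = 9: 9+2=11, 9+4=13, 9+6=15
a = 12: 12+2=14, 12+4=16, 12+6=18
Collecting distinct sums: A + B = {-6, -4, -2, 0, 2, 11, 13, 14, 15, 16, 18}
|A + B| = 11

A + B = {-6, -4, -2, 0, 2, 11, 13, 14, 15, 16, 18}


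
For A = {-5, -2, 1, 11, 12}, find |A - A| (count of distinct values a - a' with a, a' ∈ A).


A - A = {a - a' : a, a' ∈ A}; |A| = 5.
Bounds: 2|A|-1 ≤ |A - A| ≤ |A|² - |A| + 1, i.e. 9 ≤ |A - A| ≤ 21.
Note: 0 ∈ A - A always (from a - a). The set is symmetric: if d ∈ A - A then -d ∈ A - A.
Enumerate nonzero differences d = a - a' with a > a' (then include -d):
Positive differences: {1, 3, 6, 10, 11, 13, 14, 16, 17}
Full difference set: {0} ∪ (positive diffs) ∪ (negative diffs).
|A - A| = 1 + 2·9 = 19 (matches direct enumeration: 19).

|A - A| = 19


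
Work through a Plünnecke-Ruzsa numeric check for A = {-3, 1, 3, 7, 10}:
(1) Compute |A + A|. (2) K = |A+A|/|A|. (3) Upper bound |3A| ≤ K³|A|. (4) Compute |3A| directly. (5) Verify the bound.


|A| = 5.
Step 1: Compute A + A by enumerating all 25 pairs.
A + A = {-6, -2, 0, 2, 4, 6, 7, 8, 10, 11, 13, 14, 17, 20}, so |A + A| = 14.
Step 2: Doubling constant K = |A + A|/|A| = 14/5 = 14/5 ≈ 2.8000.
Step 3: Plünnecke-Ruzsa gives |3A| ≤ K³·|A| = (2.8000)³ · 5 ≈ 109.7600.
Step 4: Compute 3A = A + A + A directly by enumerating all triples (a,b,c) ∈ A³; |3A| = 26.
Step 5: Check 26 ≤ 109.7600? Yes ✓.

K = 14/5, Plünnecke-Ruzsa bound K³|A| ≈ 109.7600, |3A| = 26, inequality holds.


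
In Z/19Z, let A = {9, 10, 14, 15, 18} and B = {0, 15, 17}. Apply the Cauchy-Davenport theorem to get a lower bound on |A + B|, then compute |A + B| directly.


Cauchy-Davenport: |A + B| ≥ min(p, |A| + |B| - 1) for A, B nonempty in Z/pZ.
|A| = 5, |B| = 3, p = 19.
CD lower bound = min(19, 5 + 3 - 1) = min(19, 7) = 7.
Compute A + B mod 19 directly:
a = 9: 9+0=9, 9+15=5, 9+17=7
a = 10: 10+0=10, 10+15=6, 10+17=8
a = 14: 14+0=14, 14+15=10, 14+17=12
a = 15: 15+0=15, 15+15=11, 15+17=13
a = 18: 18+0=18, 18+15=14, 18+17=16
A + B = {5, 6, 7, 8, 9, 10, 11, 12, 13, 14, 15, 16, 18}, so |A + B| = 13.
Verify: 13 ≥ 7? Yes ✓.

CD lower bound = 7, actual |A + B| = 13.


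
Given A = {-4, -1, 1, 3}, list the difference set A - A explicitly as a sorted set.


A - A = {a - a' : a, a' ∈ A}.
Compute a - a' for each ordered pair (a, a'):
a = -4: -4--4=0, -4--1=-3, -4-1=-5, -4-3=-7
a = -1: -1--4=3, -1--1=0, -1-1=-2, -1-3=-4
a = 1: 1--4=5, 1--1=2, 1-1=0, 1-3=-2
a = 3: 3--4=7, 3--1=4, 3-1=2, 3-3=0
Collecting distinct values (and noting 0 appears from a-a):
A - A = {-7, -5, -4, -3, -2, 0, 2, 3, 4, 5, 7}
|A - A| = 11

A - A = {-7, -5, -4, -3, -2, 0, 2, 3, 4, 5, 7}


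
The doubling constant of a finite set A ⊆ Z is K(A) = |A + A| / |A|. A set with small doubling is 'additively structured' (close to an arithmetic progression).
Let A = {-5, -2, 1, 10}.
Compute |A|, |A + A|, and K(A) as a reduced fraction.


|A| = 4.
Compute A + A by enumerating all 16 pairs.
A + A = {-10, -7, -4, -1, 2, 5, 8, 11, 20}, so |A + A| = 9.
K = |A + A| / |A| = 9/4 (already in lowest terms) ≈ 2.2500.
Reference: AP of size 4 gives K = 7/4 ≈ 1.7500; a fully generic set of size 4 gives K ≈ 2.5000.

|A| = 4, |A + A| = 9, K = 9/4.


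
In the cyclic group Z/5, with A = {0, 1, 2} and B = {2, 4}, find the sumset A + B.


Work in Z/5Z: reduce every sum a + b modulo 5.
Enumerate all 6 pairs:
a = 0: 0+2=2, 0+4=4
a = 1: 1+2=3, 1+4=0
a = 2: 2+2=4, 2+4=1
Distinct residues collected: {0, 1, 2, 3, 4}
|A + B| = 5 (out of 5 total residues).

A + B = {0, 1, 2, 3, 4}


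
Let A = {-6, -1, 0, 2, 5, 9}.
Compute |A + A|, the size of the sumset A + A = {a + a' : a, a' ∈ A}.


A + A = {a + a' : a, a' ∈ A}; |A| = 6.
General bounds: 2|A| - 1 ≤ |A + A| ≤ |A|(|A|+1)/2, i.e. 11 ≤ |A + A| ≤ 21.
Lower bound 2|A|-1 is attained iff A is an arithmetic progression.
Enumerate sums a + a' for a ≤ a' (symmetric, so this suffices):
a = -6: -6+-6=-12, -6+-1=-7, -6+0=-6, -6+2=-4, -6+5=-1, -6+9=3
a = -1: -1+-1=-2, -1+0=-1, -1+2=1, -1+5=4, -1+9=8
a = 0: 0+0=0, 0+2=2, 0+5=5, 0+9=9
a = 2: 2+2=4, 2+5=7, 2+9=11
a = 5: 5+5=10, 5+9=14
a = 9: 9+9=18
Distinct sums: {-12, -7, -6, -4, -2, -1, 0, 1, 2, 3, 4, 5, 7, 8, 9, 10, 11, 14, 18}
|A + A| = 19

|A + A| = 19


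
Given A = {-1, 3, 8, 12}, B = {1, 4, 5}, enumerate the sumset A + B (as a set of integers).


A + B = {a + b : a ∈ A, b ∈ B}.
Enumerate all |A|·|B| = 4·3 = 12 pairs (a, b) and collect distinct sums.
a = -1: -1+1=0, -1+4=3, -1+5=4
a = 3: 3+1=4, 3+4=7, 3+5=8
a = 8: 8+1=9, 8+4=12, 8+5=13
a = 12: 12+1=13, 12+4=16, 12+5=17
Collecting distinct sums: A + B = {0, 3, 4, 7, 8, 9, 12, 13, 16, 17}
|A + B| = 10

A + B = {0, 3, 4, 7, 8, 9, 12, 13, 16, 17}


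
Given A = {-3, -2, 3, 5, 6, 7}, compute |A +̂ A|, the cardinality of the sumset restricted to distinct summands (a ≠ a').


Restricted sumset: A +̂ A = {a + a' : a ∈ A, a' ∈ A, a ≠ a'}.
Equivalently, take A + A and drop any sum 2a that is achievable ONLY as a + a for a ∈ A (i.e. sums representable only with equal summands).
Enumerate pairs (a, a') with a < a' (symmetric, so each unordered pair gives one sum; this covers all a ≠ a'):
  -3 + -2 = -5
  -3 + 3 = 0
  -3 + 5 = 2
  -3 + 6 = 3
  -3 + 7 = 4
  -2 + 3 = 1
  -2 + 5 = 3
  -2 + 6 = 4
  -2 + 7 = 5
  3 + 5 = 8
  3 + 6 = 9
  3 + 7 = 10
  5 + 6 = 11
  5 + 7 = 12
  6 + 7 = 13
Collected distinct sums: {-5, 0, 1, 2, 3, 4, 5, 8, 9, 10, 11, 12, 13}
|A +̂ A| = 13
(Reference bound: |A +̂ A| ≥ 2|A| - 3 for |A| ≥ 2, with |A| = 6 giving ≥ 9.)

|A +̂ A| = 13


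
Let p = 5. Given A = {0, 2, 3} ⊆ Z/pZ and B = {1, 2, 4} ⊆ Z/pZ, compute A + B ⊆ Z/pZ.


Work in Z/5Z: reduce every sum a + b modulo 5.
Enumerate all 9 pairs:
a = 0: 0+1=1, 0+2=2, 0+4=4
a = 2: 2+1=3, 2+2=4, 2+4=1
a = 3: 3+1=4, 3+2=0, 3+4=2
Distinct residues collected: {0, 1, 2, 3, 4}
|A + B| = 5 (out of 5 total residues).

A + B = {0, 1, 2, 3, 4}


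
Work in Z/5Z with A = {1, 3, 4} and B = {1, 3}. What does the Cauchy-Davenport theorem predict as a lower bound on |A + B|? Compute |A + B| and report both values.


Cauchy-Davenport: |A + B| ≥ min(p, |A| + |B| - 1) for A, B nonempty in Z/pZ.
|A| = 3, |B| = 2, p = 5.
CD lower bound = min(5, 3 + 2 - 1) = min(5, 4) = 4.
Compute A + B mod 5 directly:
a = 1: 1+1=2, 1+3=4
a = 3: 3+1=4, 3+3=1
a = 4: 4+1=0, 4+3=2
A + B = {0, 1, 2, 4}, so |A + B| = 4.
Verify: 4 ≥ 4? Yes ✓.

CD lower bound = 4, actual |A + B| = 4.


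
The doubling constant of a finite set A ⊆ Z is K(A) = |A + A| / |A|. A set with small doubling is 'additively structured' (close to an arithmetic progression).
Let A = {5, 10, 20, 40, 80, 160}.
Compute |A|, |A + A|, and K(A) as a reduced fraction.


|A| = 6.
Compute A + A by enumerating all 36 pairs.
A + A = {10, 15, 20, 25, 30, 40, 45, 50, 60, 80, 85, 90, 100, 120, 160, 165, 170, 180, 200, 240, 320}, so |A + A| = 21.
K = |A + A| / |A| = 21/6 = 7/2 ≈ 3.5000.
Reference: AP of size 6 gives K = 11/6 ≈ 1.8333; a fully generic set of size 6 gives K ≈ 3.5000.

|A| = 6, |A + A| = 21, K = 21/6 = 7/2.


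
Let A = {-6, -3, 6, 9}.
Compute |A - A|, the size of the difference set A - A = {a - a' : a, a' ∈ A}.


A - A = {a - a' : a, a' ∈ A}; |A| = 4.
Bounds: 2|A|-1 ≤ |A - A| ≤ |A|² - |A| + 1, i.e. 7 ≤ |A - A| ≤ 13.
Note: 0 ∈ A - A always (from a - a). The set is symmetric: if d ∈ A - A then -d ∈ A - A.
Enumerate nonzero differences d = a - a' with a > a' (then include -d):
Positive differences: {3, 9, 12, 15}
Full difference set: {0} ∪ (positive diffs) ∪ (negative diffs).
|A - A| = 1 + 2·4 = 9 (matches direct enumeration: 9).

|A - A| = 9


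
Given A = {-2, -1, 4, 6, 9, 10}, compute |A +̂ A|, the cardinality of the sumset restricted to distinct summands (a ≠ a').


Restricted sumset: A +̂ A = {a + a' : a ∈ A, a' ∈ A, a ≠ a'}.
Equivalently, take A + A and drop any sum 2a that is achievable ONLY as a + a for a ∈ A (i.e. sums representable only with equal summands).
Enumerate pairs (a, a') with a < a' (symmetric, so each unordered pair gives one sum; this covers all a ≠ a'):
  -2 + -1 = -3
  -2 + 4 = 2
  -2 + 6 = 4
  -2 + 9 = 7
  -2 + 10 = 8
  -1 + 4 = 3
  -1 + 6 = 5
  -1 + 9 = 8
  -1 + 10 = 9
  4 + 6 = 10
  4 + 9 = 13
  4 + 10 = 14
  6 + 9 = 15
  6 + 10 = 16
  9 + 10 = 19
Collected distinct sums: {-3, 2, 3, 4, 5, 7, 8, 9, 10, 13, 14, 15, 16, 19}
|A +̂ A| = 14
(Reference bound: |A +̂ A| ≥ 2|A| - 3 for |A| ≥ 2, with |A| = 6 giving ≥ 9.)

|A +̂ A| = 14


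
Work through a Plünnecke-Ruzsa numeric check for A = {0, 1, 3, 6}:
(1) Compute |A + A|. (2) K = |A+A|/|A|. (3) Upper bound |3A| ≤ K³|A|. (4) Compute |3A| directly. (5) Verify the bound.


|A| = 4.
Step 1: Compute A + A by enumerating all 16 pairs.
A + A = {0, 1, 2, 3, 4, 6, 7, 9, 12}, so |A + A| = 9.
Step 2: Doubling constant K = |A + A|/|A| = 9/4 = 9/4 ≈ 2.2500.
Step 3: Plünnecke-Ruzsa gives |3A| ≤ K³·|A| = (2.2500)³ · 4 ≈ 45.5625.
Step 4: Compute 3A = A + A + A directly by enumerating all triples (a,b,c) ∈ A³; |3A| = 15.
Step 5: Check 15 ≤ 45.5625? Yes ✓.

K = 9/4, Plünnecke-Ruzsa bound K³|A| ≈ 45.5625, |3A| = 15, inequality holds.


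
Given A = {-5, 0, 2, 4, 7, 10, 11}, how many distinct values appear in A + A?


A + A = {a + a' : a, a' ∈ A}; |A| = 7.
General bounds: 2|A| - 1 ≤ |A + A| ≤ |A|(|A|+1)/2, i.e. 13 ≤ |A + A| ≤ 28.
Lower bound 2|A|-1 is attained iff A is an arithmetic progression.
Enumerate sums a + a' for a ≤ a' (symmetric, so this suffices):
a = -5: -5+-5=-10, -5+0=-5, -5+2=-3, -5+4=-1, -5+7=2, -5+10=5, -5+11=6
a = 0: 0+0=0, 0+2=2, 0+4=4, 0+7=7, 0+10=10, 0+11=11
a = 2: 2+2=4, 2+4=6, 2+7=9, 2+10=12, 2+11=13
a = 4: 4+4=8, 4+7=11, 4+10=14, 4+11=15
a = 7: 7+7=14, 7+10=17, 7+11=18
a = 10: 10+10=20, 10+11=21
a = 11: 11+11=22
Distinct sums: {-10, -5, -3, -1, 0, 2, 4, 5, 6, 7, 8, 9, 10, 11, 12, 13, 14, 15, 17, 18, 20, 21, 22}
|A + A| = 23

|A + A| = 23


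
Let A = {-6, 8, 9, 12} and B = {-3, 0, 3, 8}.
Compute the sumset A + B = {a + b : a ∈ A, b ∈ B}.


A + B = {a + b : a ∈ A, b ∈ B}.
Enumerate all |A|·|B| = 4·4 = 16 pairs (a, b) and collect distinct sums.
a = -6: -6+-3=-9, -6+0=-6, -6+3=-3, -6+8=2
a = 8: 8+-3=5, 8+0=8, 8+3=11, 8+8=16
a = 9: 9+-3=6, 9+0=9, 9+3=12, 9+8=17
a = 12: 12+-3=9, 12+0=12, 12+3=15, 12+8=20
Collecting distinct sums: A + B = {-9, -6, -3, 2, 5, 6, 8, 9, 11, 12, 15, 16, 17, 20}
|A + B| = 14

A + B = {-9, -6, -3, 2, 5, 6, 8, 9, 11, 12, 15, 16, 17, 20}


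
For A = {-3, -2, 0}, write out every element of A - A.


A - A = {a - a' : a, a' ∈ A}.
Compute a - a' for each ordered pair (a, a'):
a = -3: -3--3=0, -3--2=-1, -3-0=-3
a = -2: -2--3=1, -2--2=0, -2-0=-2
a = 0: 0--3=3, 0--2=2, 0-0=0
Collecting distinct values (and noting 0 appears from a-a):
A - A = {-3, -2, -1, 0, 1, 2, 3}
|A - A| = 7

A - A = {-3, -2, -1, 0, 1, 2, 3}


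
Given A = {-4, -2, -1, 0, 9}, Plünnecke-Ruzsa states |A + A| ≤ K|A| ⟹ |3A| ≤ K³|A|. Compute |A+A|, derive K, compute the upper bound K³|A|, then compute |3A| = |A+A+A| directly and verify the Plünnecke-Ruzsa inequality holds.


|A| = 5.
Step 1: Compute A + A by enumerating all 25 pairs.
A + A = {-8, -6, -5, -4, -3, -2, -1, 0, 5, 7, 8, 9, 18}, so |A + A| = 13.
Step 2: Doubling constant K = |A + A|/|A| = 13/5 = 13/5 ≈ 2.6000.
Step 3: Plünnecke-Ruzsa gives |3A| ≤ K³·|A| = (2.6000)³ · 5 ≈ 87.8800.
Step 4: Compute 3A = A + A + A directly by enumerating all triples (a,b,c) ∈ A³; |3A| = 25.
Step 5: Check 25 ≤ 87.8800? Yes ✓.

K = 13/5, Plünnecke-Ruzsa bound K³|A| ≈ 87.8800, |3A| = 25, inequality holds.


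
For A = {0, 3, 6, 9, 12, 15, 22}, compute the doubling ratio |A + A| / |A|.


|A| = 7.
Compute A + A by enumerating all 49 pairs.
A + A = {0, 3, 6, 9, 12, 15, 18, 21, 22, 24, 25, 27, 28, 30, 31, 34, 37, 44}, so |A + A| = 18.
K = |A + A| / |A| = 18/7 (already in lowest terms) ≈ 2.5714.
Reference: AP of size 7 gives K = 13/7 ≈ 1.8571; a fully generic set of size 7 gives K ≈ 4.0000.

|A| = 7, |A + A| = 18, K = 18/7.


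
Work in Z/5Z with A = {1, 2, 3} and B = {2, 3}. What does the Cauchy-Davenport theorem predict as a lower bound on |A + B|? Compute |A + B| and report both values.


Cauchy-Davenport: |A + B| ≥ min(p, |A| + |B| - 1) for A, B nonempty in Z/pZ.
|A| = 3, |B| = 2, p = 5.
CD lower bound = min(5, 3 + 2 - 1) = min(5, 4) = 4.
Compute A + B mod 5 directly:
a = 1: 1+2=3, 1+3=4
a = 2: 2+2=4, 2+3=0
a = 3: 3+2=0, 3+3=1
A + B = {0, 1, 3, 4}, so |A + B| = 4.
Verify: 4 ≥ 4? Yes ✓.

CD lower bound = 4, actual |A + B| = 4.


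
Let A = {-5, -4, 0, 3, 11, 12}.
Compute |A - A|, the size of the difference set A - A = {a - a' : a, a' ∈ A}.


A - A = {a - a' : a, a' ∈ A}; |A| = 6.
Bounds: 2|A|-1 ≤ |A - A| ≤ |A|² - |A| + 1, i.e. 11 ≤ |A - A| ≤ 31.
Note: 0 ∈ A - A always (from a - a). The set is symmetric: if d ∈ A - A then -d ∈ A - A.
Enumerate nonzero differences d = a - a' with a > a' (then include -d):
Positive differences: {1, 3, 4, 5, 7, 8, 9, 11, 12, 15, 16, 17}
Full difference set: {0} ∪ (positive diffs) ∪ (negative diffs).
|A - A| = 1 + 2·12 = 25 (matches direct enumeration: 25).

|A - A| = 25


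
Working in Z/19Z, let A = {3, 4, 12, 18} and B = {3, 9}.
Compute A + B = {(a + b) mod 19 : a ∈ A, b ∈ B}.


Work in Z/19Z: reduce every sum a + b modulo 19.
Enumerate all 8 pairs:
a = 3: 3+3=6, 3+9=12
a = 4: 4+3=7, 4+9=13
a = 12: 12+3=15, 12+9=2
a = 18: 18+3=2, 18+9=8
Distinct residues collected: {2, 6, 7, 8, 12, 13, 15}
|A + B| = 7 (out of 19 total residues).

A + B = {2, 6, 7, 8, 12, 13, 15}


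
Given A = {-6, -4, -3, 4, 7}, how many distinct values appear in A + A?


A + A = {a + a' : a, a' ∈ A}; |A| = 5.
General bounds: 2|A| - 1 ≤ |A + A| ≤ |A|(|A|+1)/2, i.e. 9 ≤ |A + A| ≤ 15.
Lower bound 2|A|-1 is attained iff A is an arithmetic progression.
Enumerate sums a + a' for a ≤ a' (symmetric, so this suffices):
a = -6: -6+-6=-12, -6+-4=-10, -6+-3=-9, -6+4=-2, -6+7=1
a = -4: -4+-4=-8, -4+-3=-7, -4+4=0, -4+7=3
a = -3: -3+-3=-6, -3+4=1, -3+7=4
a = 4: 4+4=8, 4+7=11
a = 7: 7+7=14
Distinct sums: {-12, -10, -9, -8, -7, -6, -2, 0, 1, 3, 4, 8, 11, 14}
|A + A| = 14

|A + A| = 14


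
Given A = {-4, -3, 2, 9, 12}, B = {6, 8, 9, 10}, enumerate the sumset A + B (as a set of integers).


A + B = {a + b : a ∈ A, b ∈ B}.
Enumerate all |A|·|B| = 5·4 = 20 pairs (a, b) and collect distinct sums.
a = -4: -4+6=2, -4+8=4, -4+9=5, -4+10=6
a = -3: -3+6=3, -3+8=5, -3+9=6, -3+10=7
a = 2: 2+6=8, 2+8=10, 2+9=11, 2+10=12
a = 9: 9+6=15, 9+8=17, 9+9=18, 9+10=19
a = 12: 12+6=18, 12+8=20, 12+9=21, 12+10=22
Collecting distinct sums: A + B = {2, 3, 4, 5, 6, 7, 8, 10, 11, 12, 15, 17, 18, 19, 20, 21, 22}
|A + B| = 17

A + B = {2, 3, 4, 5, 6, 7, 8, 10, 11, 12, 15, 17, 18, 19, 20, 21, 22}


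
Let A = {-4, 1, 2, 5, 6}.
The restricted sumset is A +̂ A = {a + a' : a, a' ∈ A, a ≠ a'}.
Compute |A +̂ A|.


Restricted sumset: A +̂ A = {a + a' : a ∈ A, a' ∈ A, a ≠ a'}.
Equivalently, take A + A and drop any sum 2a that is achievable ONLY as a + a for a ∈ A (i.e. sums representable only with equal summands).
Enumerate pairs (a, a') with a < a' (symmetric, so each unordered pair gives one sum; this covers all a ≠ a'):
  -4 + 1 = -3
  -4 + 2 = -2
  -4 + 5 = 1
  -4 + 6 = 2
  1 + 2 = 3
  1 + 5 = 6
  1 + 6 = 7
  2 + 5 = 7
  2 + 6 = 8
  5 + 6 = 11
Collected distinct sums: {-3, -2, 1, 2, 3, 6, 7, 8, 11}
|A +̂ A| = 9
(Reference bound: |A +̂ A| ≥ 2|A| - 3 for |A| ≥ 2, with |A| = 5 giving ≥ 7.)

|A +̂ A| = 9


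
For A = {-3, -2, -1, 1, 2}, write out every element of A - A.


A - A = {a - a' : a, a' ∈ A}.
Compute a - a' for each ordered pair (a, a'):
a = -3: -3--3=0, -3--2=-1, -3--1=-2, -3-1=-4, -3-2=-5
a = -2: -2--3=1, -2--2=0, -2--1=-1, -2-1=-3, -2-2=-4
a = -1: -1--3=2, -1--2=1, -1--1=0, -1-1=-2, -1-2=-3
a = 1: 1--3=4, 1--2=3, 1--1=2, 1-1=0, 1-2=-1
a = 2: 2--3=5, 2--2=4, 2--1=3, 2-1=1, 2-2=0
Collecting distinct values (and noting 0 appears from a-a):
A - A = {-5, -4, -3, -2, -1, 0, 1, 2, 3, 4, 5}
|A - A| = 11

A - A = {-5, -4, -3, -2, -1, 0, 1, 2, 3, 4, 5}


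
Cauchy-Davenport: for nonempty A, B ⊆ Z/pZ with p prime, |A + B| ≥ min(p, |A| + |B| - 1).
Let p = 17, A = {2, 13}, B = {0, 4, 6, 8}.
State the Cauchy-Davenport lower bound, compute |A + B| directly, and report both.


Cauchy-Davenport: |A + B| ≥ min(p, |A| + |B| - 1) for A, B nonempty in Z/pZ.
|A| = 2, |B| = 4, p = 17.
CD lower bound = min(17, 2 + 4 - 1) = min(17, 5) = 5.
Compute A + B mod 17 directly:
a = 2: 2+0=2, 2+4=6, 2+6=8, 2+8=10
a = 13: 13+0=13, 13+4=0, 13+6=2, 13+8=4
A + B = {0, 2, 4, 6, 8, 10, 13}, so |A + B| = 7.
Verify: 7 ≥ 5? Yes ✓.

CD lower bound = 5, actual |A + B| = 7.


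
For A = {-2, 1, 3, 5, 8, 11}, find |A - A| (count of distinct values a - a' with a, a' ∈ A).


A - A = {a - a' : a, a' ∈ A}; |A| = 6.
Bounds: 2|A|-1 ≤ |A - A| ≤ |A|² - |A| + 1, i.e. 11 ≤ |A - A| ≤ 31.
Note: 0 ∈ A - A always (from a - a). The set is symmetric: if d ∈ A - A then -d ∈ A - A.
Enumerate nonzero differences d = a - a' with a > a' (then include -d):
Positive differences: {2, 3, 4, 5, 6, 7, 8, 10, 13}
Full difference set: {0} ∪ (positive diffs) ∪ (negative diffs).
|A - A| = 1 + 2·9 = 19 (matches direct enumeration: 19).

|A - A| = 19


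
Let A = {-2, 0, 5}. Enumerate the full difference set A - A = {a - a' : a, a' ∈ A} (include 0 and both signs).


A - A = {a - a' : a, a' ∈ A}.
Compute a - a' for each ordered pair (a, a'):
a = -2: -2--2=0, -2-0=-2, -2-5=-7
a = 0: 0--2=2, 0-0=0, 0-5=-5
a = 5: 5--2=7, 5-0=5, 5-5=0
Collecting distinct values (and noting 0 appears from a-a):
A - A = {-7, -5, -2, 0, 2, 5, 7}
|A - A| = 7

A - A = {-7, -5, -2, 0, 2, 5, 7}


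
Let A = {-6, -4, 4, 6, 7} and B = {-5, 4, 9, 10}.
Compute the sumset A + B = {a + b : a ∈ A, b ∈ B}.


A + B = {a + b : a ∈ A, b ∈ B}.
Enumerate all |A|·|B| = 5·4 = 20 pairs (a, b) and collect distinct sums.
a = -6: -6+-5=-11, -6+4=-2, -6+9=3, -6+10=4
a = -4: -4+-5=-9, -4+4=0, -4+9=5, -4+10=6
a = 4: 4+-5=-1, 4+4=8, 4+9=13, 4+10=14
a = 6: 6+-5=1, 6+4=10, 6+9=15, 6+10=16
a = 7: 7+-5=2, 7+4=11, 7+9=16, 7+10=17
Collecting distinct sums: A + B = {-11, -9, -2, -1, 0, 1, 2, 3, 4, 5, 6, 8, 10, 11, 13, 14, 15, 16, 17}
|A + B| = 19

A + B = {-11, -9, -2, -1, 0, 1, 2, 3, 4, 5, 6, 8, 10, 11, 13, 14, 15, 16, 17}


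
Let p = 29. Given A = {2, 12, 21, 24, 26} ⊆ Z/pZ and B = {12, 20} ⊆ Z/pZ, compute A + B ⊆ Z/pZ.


Work in Z/29Z: reduce every sum a + b modulo 29.
Enumerate all 10 pairs:
a = 2: 2+12=14, 2+20=22
a = 12: 12+12=24, 12+20=3
a = 21: 21+12=4, 21+20=12
a = 24: 24+12=7, 24+20=15
a = 26: 26+12=9, 26+20=17
Distinct residues collected: {3, 4, 7, 9, 12, 14, 15, 17, 22, 24}
|A + B| = 10 (out of 29 total residues).

A + B = {3, 4, 7, 9, 12, 14, 15, 17, 22, 24}


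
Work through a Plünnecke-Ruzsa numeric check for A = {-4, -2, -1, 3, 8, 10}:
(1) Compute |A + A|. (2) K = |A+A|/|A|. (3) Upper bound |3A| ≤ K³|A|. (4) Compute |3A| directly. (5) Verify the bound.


|A| = 6.
Step 1: Compute A + A by enumerating all 36 pairs.
A + A = {-8, -6, -5, -4, -3, -2, -1, 1, 2, 4, 6, 7, 8, 9, 11, 13, 16, 18, 20}, so |A + A| = 19.
Step 2: Doubling constant K = |A + A|/|A| = 19/6 = 19/6 ≈ 3.1667.
Step 3: Plünnecke-Ruzsa gives |3A| ≤ K³·|A| = (3.1667)³ · 6 ≈ 190.5278.
Step 4: Compute 3A = A + A + A directly by enumerating all triples (a,b,c) ∈ A³; |3A| = 36.
Step 5: Check 36 ≤ 190.5278? Yes ✓.

K = 19/6, Plünnecke-Ruzsa bound K³|A| ≈ 190.5278, |3A| = 36, inequality holds.


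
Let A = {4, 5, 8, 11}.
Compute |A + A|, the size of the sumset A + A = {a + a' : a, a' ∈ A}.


A + A = {a + a' : a, a' ∈ A}; |A| = 4.
General bounds: 2|A| - 1 ≤ |A + A| ≤ |A|(|A|+1)/2, i.e. 7 ≤ |A + A| ≤ 10.
Lower bound 2|A|-1 is attained iff A is an arithmetic progression.
Enumerate sums a + a' for a ≤ a' (symmetric, so this suffices):
a = 4: 4+4=8, 4+5=9, 4+8=12, 4+11=15
a = 5: 5+5=10, 5+8=13, 5+11=16
a = 8: 8+8=16, 8+11=19
a = 11: 11+11=22
Distinct sums: {8, 9, 10, 12, 13, 15, 16, 19, 22}
|A + A| = 9

|A + A| = 9


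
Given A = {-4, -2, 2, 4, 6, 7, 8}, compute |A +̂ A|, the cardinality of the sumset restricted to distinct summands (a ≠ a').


Restricted sumset: A +̂ A = {a + a' : a ∈ A, a' ∈ A, a ≠ a'}.
Equivalently, take A + A and drop any sum 2a that is achievable ONLY as a + a for a ∈ A (i.e. sums representable only with equal summands).
Enumerate pairs (a, a') with a < a' (symmetric, so each unordered pair gives one sum; this covers all a ≠ a'):
  -4 + -2 = -6
  -4 + 2 = -2
  -4 + 4 = 0
  -4 + 6 = 2
  -4 + 7 = 3
  -4 + 8 = 4
  -2 + 2 = 0
  -2 + 4 = 2
  -2 + 6 = 4
  -2 + 7 = 5
  -2 + 8 = 6
  2 + 4 = 6
  2 + 6 = 8
  2 + 7 = 9
  2 + 8 = 10
  4 + 6 = 10
  4 + 7 = 11
  4 + 8 = 12
  6 + 7 = 13
  6 + 8 = 14
  7 + 8 = 15
Collected distinct sums: {-6, -2, 0, 2, 3, 4, 5, 6, 8, 9, 10, 11, 12, 13, 14, 15}
|A +̂ A| = 16
(Reference bound: |A +̂ A| ≥ 2|A| - 3 for |A| ≥ 2, with |A| = 7 giving ≥ 11.)

|A +̂ A| = 16


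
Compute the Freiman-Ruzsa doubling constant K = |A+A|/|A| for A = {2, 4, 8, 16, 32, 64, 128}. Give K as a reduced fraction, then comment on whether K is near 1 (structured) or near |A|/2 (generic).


|A| = 7.
Compute A + A by enumerating all 49 pairs.
A + A = {4, 6, 8, 10, 12, 16, 18, 20, 24, 32, 34, 36, 40, 48, 64, 66, 68, 72, 80, 96, 128, 130, 132, 136, 144, 160, 192, 256}, so |A + A| = 28.
K = |A + A| / |A| = 28/7 = 4/1 ≈ 4.0000.
Reference: AP of size 7 gives K = 13/7 ≈ 1.8571; a fully generic set of size 7 gives K ≈ 4.0000.

|A| = 7, |A + A| = 28, K = 28/7 = 4/1.


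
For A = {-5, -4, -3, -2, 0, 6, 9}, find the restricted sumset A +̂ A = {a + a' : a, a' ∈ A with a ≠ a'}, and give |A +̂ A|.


Restricted sumset: A +̂ A = {a + a' : a ∈ A, a' ∈ A, a ≠ a'}.
Equivalently, take A + A and drop any sum 2a that is achievable ONLY as a + a for a ∈ A (i.e. sums representable only with equal summands).
Enumerate pairs (a, a') with a < a' (symmetric, so each unordered pair gives one sum; this covers all a ≠ a'):
  -5 + -4 = -9
  -5 + -3 = -8
  -5 + -2 = -7
  -5 + 0 = -5
  -5 + 6 = 1
  -5 + 9 = 4
  -4 + -3 = -7
  -4 + -2 = -6
  -4 + 0 = -4
  -4 + 6 = 2
  -4 + 9 = 5
  -3 + -2 = -5
  -3 + 0 = -3
  -3 + 6 = 3
  -3 + 9 = 6
  -2 + 0 = -2
  -2 + 6 = 4
  -2 + 9 = 7
  0 + 6 = 6
  0 + 9 = 9
  6 + 9 = 15
Collected distinct sums: {-9, -8, -7, -6, -5, -4, -3, -2, 1, 2, 3, 4, 5, 6, 7, 9, 15}
|A +̂ A| = 17
(Reference bound: |A +̂ A| ≥ 2|A| - 3 for |A| ≥ 2, with |A| = 7 giving ≥ 11.)

|A +̂ A| = 17


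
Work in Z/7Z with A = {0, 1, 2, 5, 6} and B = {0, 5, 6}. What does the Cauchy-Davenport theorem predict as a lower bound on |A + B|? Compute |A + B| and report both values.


Cauchy-Davenport: |A + B| ≥ min(p, |A| + |B| - 1) for A, B nonempty in Z/pZ.
|A| = 5, |B| = 3, p = 7.
CD lower bound = min(7, 5 + 3 - 1) = min(7, 7) = 7.
Compute A + B mod 7 directly:
a = 0: 0+0=0, 0+5=5, 0+6=6
a = 1: 1+0=1, 1+5=6, 1+6=0
a = 2: 2+0=2, 2+5=0, 2+6=1
a = 5: 5+0=5, 5+5=3, 5+6=4
a = 6: 6+0=6, 6+5=4, 6+6=5
A + B = {0, 1, 2, 3, 4, 5, 6}, so |A + B| = 7.
Verify: 7 ≥ 7? Yes ✓.

CD lower bound = 7, actual |A + B| = 7.


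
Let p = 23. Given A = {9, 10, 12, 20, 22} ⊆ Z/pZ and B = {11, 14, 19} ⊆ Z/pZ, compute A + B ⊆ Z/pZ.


Work in Z/23Z: reduce every sum a + b modulo 23.
Enumerate all 15 pairs:
a = 9: 9+11=20, 9+14=0, 9+19=5
a = 10: 10+11=21, 10+14=1, 10+19=6
a = 12: 12+11=0, 12+14=3, 12+19=8
a = 20: 20+11=8, 20+14=11, 20+19=16
a = 22: 22+11=10, 22+14=13, 22+19=18
Distinct residues collected: {0, 1, 3, 5, 6, 8, 10, 11, 13, 16, 18, 20, 21}
|A + B| = 13 (out of 23 total residues).

A + B = {0, 1, 3, 5, 6, 8, 10, 11, 13, 16, 18, 20, 21}


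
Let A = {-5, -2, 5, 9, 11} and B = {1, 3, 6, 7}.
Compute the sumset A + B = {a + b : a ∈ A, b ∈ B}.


A + B = {a + b : a ∈ A, b ∈ B}.
Enumerate all |A|·|B| = 5·4 = 20 pairs (a, b) and collect distinct sums.
a = -5: -5+1=-4, -5+3=-2, -5+6=1, -5+7=2
a = -2: -2+1=-1, -2+3=1, -2+6=4, -2+7=5
a = 5: 5+1=6, 5+3=8, 5+6=11, 5+7=12
a = 9: 9+1=10, 9+3=12, 9+6=15, 9+7=16
a = 11: 11+1=12, 11+3=14, 11+6=17, 11+7=18
Collecting distinct sums: A + B = {-4, -2, -1, 1, 2, 4, 5, 6, 8, 10, 11, 12, 14, 15, 16, 17, 18}
|A + B| = 17

A + B = {-4, -2, -1, 1, 2, 4, 5, 6, 8, 10, 11, 12, 14, 15, 16, 17, 18}


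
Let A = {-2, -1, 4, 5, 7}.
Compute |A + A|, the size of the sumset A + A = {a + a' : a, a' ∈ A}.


A + A = {a + a' : a, a' ∈ A}; |A| = 5.
General bounds: 2|A| - 1 ≤ |A + A| ≤ |A|(|A|+1)/2, i.e. 9 ≤ |A + A| ≤ 15.
Lower bound 2|A|-1 is attained iff A is an arithmetic progression.
Enumerate sums a + a' for a ≤ a' (symmetric, so this suffices):
a = -2: -2+-2=-4, -2+-1=-3, -2+4=2, -2+5=3, -2+7=5
a = -1: -1+-1=-2, -1+4=3, -1+5=4, -1+7=6
a = 4: 4+4=8, 4+5=9, 4+7=11
a = 5: 5+5=10, 5+7=12
a = 7: 7+7=14
Distinct sums: {-4, -3, -2, 2, 3, 4, 5, 6, 8, 9, 10, 11, 12, 14}
|A + A| = 14

|A + A| = 14


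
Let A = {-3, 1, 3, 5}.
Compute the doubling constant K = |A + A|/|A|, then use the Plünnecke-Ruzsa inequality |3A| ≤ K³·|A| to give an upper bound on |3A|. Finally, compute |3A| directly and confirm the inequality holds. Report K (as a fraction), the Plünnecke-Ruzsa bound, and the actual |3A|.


|A| = 4.
Step 1: Compute A + A by enumerating all 16 pairs.
A + A = {-6, -2, 0, 2, 4, 6, 8, 10}, so |A + A| = 8.
Step 2: Doubling constant K = |A + A|/|A| = 8/4 = 8/4 ≈ 2.0000.
Step 3: Plünnecke-Ruzsa gives |3A| ≤ K³·|A| = (2.0000)³ · 4 ≈ 32.0000.
Step 4: Compute 3A = A + A + A directly by enumerating all triples (a,b,c) ∈ A³; |3A| = 12.
Step 5: Check 12 ≤ 32.0000? Yes ✓.

K = 8/4, Plünnecke-Ruzsa bound K³|A| ≈ 32.0000, |3A| = 12, inequality holds.


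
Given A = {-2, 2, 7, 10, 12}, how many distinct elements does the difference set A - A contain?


A - A = {a - a' : a, a' ∈ A}; |A| = 5.
Bounds: 2|A|-1 ≤ |A - A| ≤ |A|² - |A| + 1, i.e. 9 ≤ |A - A| ≤ 21.
Note: 0 ∈ A - A always (from a - a). The set is symmetric: if d ∈ A - A then -d ∈ A - A.
Enumerate nonzero differences d = a - a' with a > a' (then include -d):
Positive differences: {2, 3, 4, 5, 8, 9, 10, 12, 14}
Full difference set: {0} ∪ (positive diffs) ∪ (negative diffs).
|A - A| = 1 + 2·9 = 19 (matches direct enumeration: 19).

|A - A| = 19
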